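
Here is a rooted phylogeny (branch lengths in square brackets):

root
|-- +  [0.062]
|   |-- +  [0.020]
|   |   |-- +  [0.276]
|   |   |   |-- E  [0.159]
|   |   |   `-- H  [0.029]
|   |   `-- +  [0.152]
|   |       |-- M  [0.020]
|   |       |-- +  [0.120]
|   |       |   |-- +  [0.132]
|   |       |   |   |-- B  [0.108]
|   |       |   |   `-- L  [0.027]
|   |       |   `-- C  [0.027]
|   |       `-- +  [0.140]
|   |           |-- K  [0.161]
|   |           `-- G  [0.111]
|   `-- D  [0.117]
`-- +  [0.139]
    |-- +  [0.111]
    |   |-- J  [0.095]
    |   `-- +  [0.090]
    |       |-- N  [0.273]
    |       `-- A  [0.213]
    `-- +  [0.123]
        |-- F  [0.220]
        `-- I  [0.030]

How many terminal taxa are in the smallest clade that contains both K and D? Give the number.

9

The MRCA of K and D is the node subtending (((E,H),(M,((B,L),C),(K,G))),D).
That clade contains 9 terminal taxa: B, C, D, E, G, H, K, L, M.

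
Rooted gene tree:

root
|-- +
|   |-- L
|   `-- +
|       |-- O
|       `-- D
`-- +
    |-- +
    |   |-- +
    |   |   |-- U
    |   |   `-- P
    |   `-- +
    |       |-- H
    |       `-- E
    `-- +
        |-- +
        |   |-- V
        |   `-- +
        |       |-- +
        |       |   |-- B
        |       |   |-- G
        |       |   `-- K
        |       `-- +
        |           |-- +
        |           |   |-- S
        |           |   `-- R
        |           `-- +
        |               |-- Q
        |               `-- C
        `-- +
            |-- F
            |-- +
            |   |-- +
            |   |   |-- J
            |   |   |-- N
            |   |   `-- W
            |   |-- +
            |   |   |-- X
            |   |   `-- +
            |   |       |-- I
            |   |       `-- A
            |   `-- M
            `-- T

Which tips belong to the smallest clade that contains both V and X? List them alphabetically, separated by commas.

Tracing V: it sits inside (V,((B,G,K),((S,R),(Q,C)))).
Tracing X: it sits inside (X,(I,A)).
The smallest clade enclosing both is ((V,((B,G,K),((S,R),(Q,C)))),(F,((J,N,W),(X,(I,A)),M),T)); the answer is its 17 terminal taxa in alphabetical order.

A, B, C, F, G, I, J, K, M, N, Q, R, S, T, V, W, X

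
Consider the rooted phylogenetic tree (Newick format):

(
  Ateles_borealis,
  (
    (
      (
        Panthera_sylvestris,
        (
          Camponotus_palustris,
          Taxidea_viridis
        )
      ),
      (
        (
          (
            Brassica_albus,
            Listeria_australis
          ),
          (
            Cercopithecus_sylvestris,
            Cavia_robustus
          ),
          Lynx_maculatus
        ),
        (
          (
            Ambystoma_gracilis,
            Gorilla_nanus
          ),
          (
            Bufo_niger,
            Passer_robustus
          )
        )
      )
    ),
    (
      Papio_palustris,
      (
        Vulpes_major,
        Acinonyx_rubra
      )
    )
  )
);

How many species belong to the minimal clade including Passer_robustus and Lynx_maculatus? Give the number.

9

The MRCA of Passer_robustus and Lynx_maculatus is the node subtending (((Brassica_albus,Listeria_australis),(Cercopithecus_sylvestris,Cavia_robustus),Lynx_maculatus),((Ambystoma_gracilis,Gorilla_nanus),(Bufo_niger,Passer_robustus))).
That clade contains 9 terminal taxa: Ambystoma_gracilis, Brassica_albus, Bufo_niger, Cavia_robustus, Cercopithecus_sylvestris, Gorilla_nanus, Listeria_australis, Lynx_maculatus, Passer_robustus.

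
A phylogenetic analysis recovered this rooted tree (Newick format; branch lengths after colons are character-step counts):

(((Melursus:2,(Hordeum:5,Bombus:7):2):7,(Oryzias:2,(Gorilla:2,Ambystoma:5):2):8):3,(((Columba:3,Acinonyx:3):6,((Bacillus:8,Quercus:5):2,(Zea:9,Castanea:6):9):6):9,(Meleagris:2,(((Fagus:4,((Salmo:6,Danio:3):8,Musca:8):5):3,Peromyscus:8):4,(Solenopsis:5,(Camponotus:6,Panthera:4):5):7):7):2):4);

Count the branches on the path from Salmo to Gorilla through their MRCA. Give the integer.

12

The MRCA of Salmo and Gorilla is the root of the tree.
From Salmo up to that node: 8 branches. From Gorilla up to the same node: 4 branches. Total: 8 + 4 = 12.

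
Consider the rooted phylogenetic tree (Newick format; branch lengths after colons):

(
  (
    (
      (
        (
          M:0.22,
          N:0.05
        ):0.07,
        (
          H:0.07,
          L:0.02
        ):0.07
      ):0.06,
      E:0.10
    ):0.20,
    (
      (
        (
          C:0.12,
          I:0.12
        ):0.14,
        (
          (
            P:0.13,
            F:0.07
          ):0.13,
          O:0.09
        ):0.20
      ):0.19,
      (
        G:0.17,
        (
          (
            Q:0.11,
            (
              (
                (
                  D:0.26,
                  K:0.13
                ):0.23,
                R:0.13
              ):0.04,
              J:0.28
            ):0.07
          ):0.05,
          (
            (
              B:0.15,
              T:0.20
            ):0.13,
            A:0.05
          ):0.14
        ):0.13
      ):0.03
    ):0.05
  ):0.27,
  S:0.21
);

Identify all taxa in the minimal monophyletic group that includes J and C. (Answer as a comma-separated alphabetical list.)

Tracing J: it sits inside (((D,K),R),J).
Tracing C: it sits inside (C,I).
The smallest clade enclosing both is (((C,I),((P,F),O)),(G,((Q,(((D,K),R),J)),((B,T),A)))); the answer is its 14 terminal taxa in alphabetical order.

A, B, C, D, F, G, I, J, K, O, P, Q, R, T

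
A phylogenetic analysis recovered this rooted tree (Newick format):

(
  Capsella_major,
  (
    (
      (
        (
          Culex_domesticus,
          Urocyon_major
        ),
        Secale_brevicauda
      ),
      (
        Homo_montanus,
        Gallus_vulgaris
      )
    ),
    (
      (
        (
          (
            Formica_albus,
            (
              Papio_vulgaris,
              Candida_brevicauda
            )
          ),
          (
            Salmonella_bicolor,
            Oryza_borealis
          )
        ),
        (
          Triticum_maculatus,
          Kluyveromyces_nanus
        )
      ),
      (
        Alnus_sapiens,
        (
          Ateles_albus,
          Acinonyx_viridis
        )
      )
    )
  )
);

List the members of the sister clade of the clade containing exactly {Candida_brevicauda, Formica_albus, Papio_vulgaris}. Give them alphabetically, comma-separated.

Oryza_borealis, Salmonella_bicolor

The clade containing exactly {Candida_brevicauda, Formica_albus, Papio_vulgaris} attaches to the tree at the node subtending ((Formica_albus,(Papio_vulgaris,Candida_brevicauda)),(Salmonella_bicolor,Oryza_borealis)).
The other lineage descending from that same node — the sister group — is (Salmonella_bicolor,Oryza_borealis); its 2 tips in alphabetical order are the answer.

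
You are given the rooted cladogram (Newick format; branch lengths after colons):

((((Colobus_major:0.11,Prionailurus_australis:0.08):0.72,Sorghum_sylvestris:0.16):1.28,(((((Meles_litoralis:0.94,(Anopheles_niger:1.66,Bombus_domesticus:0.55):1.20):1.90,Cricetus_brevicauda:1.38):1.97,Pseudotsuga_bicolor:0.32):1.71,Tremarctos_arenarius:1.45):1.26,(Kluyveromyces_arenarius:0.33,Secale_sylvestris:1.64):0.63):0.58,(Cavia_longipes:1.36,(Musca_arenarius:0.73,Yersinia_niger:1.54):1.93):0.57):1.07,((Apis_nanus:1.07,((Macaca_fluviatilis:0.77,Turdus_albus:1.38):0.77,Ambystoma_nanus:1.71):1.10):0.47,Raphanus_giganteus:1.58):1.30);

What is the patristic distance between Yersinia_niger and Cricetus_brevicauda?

10.94

The path runs Yersinia_niger → … → MRCA → … → Cricetus_brevicauda; the MRCA is the node subtending (((Colobus_major,Prionailurus_australis),Sorghum_sylvestris),(((((Meles_litoralis,(Anopheles_niger,Bombus_domesticus)),Cricetus_brevicauda),Pseudotsuga_bicolor),Tremarctos_arenarius),(Kluyveromyces_arenarius,Secale_sylvestris)),(Cavia_longipes,(Musca_arenarius,Yersinia_niger))).
Branch lengths along that path: 1.54 + 1.93 + 0.57 + 0.58 + 1.26 + 1.71 + 1.97 + 1.38 = 10.94.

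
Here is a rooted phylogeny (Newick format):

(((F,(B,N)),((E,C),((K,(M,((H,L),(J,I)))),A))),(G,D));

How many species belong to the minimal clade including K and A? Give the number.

7

The MRCA of K and A is the node subtending ((K,(M,((H,L),(J,I)))),A).
That clade contains 7 terminal taxa: A, H, I, J, K, L, M.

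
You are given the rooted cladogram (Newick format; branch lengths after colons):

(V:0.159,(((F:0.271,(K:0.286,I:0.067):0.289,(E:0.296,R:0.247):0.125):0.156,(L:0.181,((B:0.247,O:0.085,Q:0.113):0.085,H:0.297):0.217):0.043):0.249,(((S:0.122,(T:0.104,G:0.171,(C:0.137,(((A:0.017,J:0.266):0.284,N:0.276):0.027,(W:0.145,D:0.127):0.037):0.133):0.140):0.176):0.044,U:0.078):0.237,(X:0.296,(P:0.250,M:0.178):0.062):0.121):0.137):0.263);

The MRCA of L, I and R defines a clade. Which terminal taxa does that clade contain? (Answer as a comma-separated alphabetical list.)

B, E, F, H, I, K, L, O, Q, R

Tracing L: it sits inside (L,((B,O,Q),H)).
Tracing I: it sits inside (K,I).
Tracing R: it sits inside (E,R).
The smallest clade enclosing all 3 is ((F,(K,I),(E,R)),(L,((B,O,Q),H))); the answer is its 10 terminal taxa in alphabetical order.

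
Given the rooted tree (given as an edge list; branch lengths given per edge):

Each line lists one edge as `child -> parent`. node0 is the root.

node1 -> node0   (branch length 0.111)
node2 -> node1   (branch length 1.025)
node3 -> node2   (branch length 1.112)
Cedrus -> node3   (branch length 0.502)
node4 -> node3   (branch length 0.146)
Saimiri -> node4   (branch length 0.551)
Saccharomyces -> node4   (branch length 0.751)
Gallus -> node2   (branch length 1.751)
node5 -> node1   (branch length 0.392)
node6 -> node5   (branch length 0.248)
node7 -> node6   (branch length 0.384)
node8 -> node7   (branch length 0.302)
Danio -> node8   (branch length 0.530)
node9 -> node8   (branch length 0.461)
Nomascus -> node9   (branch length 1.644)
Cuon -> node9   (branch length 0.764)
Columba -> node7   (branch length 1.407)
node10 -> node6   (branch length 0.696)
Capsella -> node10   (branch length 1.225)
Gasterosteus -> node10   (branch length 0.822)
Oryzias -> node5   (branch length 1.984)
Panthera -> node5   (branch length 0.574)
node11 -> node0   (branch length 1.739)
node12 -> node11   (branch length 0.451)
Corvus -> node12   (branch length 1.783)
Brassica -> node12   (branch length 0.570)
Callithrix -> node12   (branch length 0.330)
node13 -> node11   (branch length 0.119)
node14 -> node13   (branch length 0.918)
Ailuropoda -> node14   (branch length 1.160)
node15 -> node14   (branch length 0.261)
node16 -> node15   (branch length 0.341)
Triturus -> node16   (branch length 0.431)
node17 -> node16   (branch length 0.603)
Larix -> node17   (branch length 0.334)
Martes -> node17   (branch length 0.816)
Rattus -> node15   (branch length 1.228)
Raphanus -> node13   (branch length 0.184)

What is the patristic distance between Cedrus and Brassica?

The path runs Cedrus → … → MRCA → … → Brassica; the MRCA is the root of the tree.
Branch lengths along that path: 0.502 + 1.112 + 1.025 + 0.111 + 1.739 + 0.451 + 0.570 = 5.510.

5.510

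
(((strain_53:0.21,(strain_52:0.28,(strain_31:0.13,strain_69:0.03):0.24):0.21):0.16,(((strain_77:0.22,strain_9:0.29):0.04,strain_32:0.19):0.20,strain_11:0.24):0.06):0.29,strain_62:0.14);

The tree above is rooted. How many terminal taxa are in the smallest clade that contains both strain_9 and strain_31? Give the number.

The MRCA of strain_9 and strain_31 is the node subtending ((strain_53,(strain_52,(strain_31,strain_69))),(((strain_77,strain_9),strain_32),strain_11)).
That clade contains 8 terminal taxa: strain_11, strain_31, strain_32, strain_52, strain_53, strain_69, strain_77, strain_9.

8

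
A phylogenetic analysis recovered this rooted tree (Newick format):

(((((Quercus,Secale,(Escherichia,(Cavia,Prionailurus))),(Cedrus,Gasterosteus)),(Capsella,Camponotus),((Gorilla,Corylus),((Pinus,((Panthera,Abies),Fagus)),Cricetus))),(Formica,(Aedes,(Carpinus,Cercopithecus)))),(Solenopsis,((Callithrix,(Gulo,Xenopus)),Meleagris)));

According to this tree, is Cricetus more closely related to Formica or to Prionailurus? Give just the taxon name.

Prionailurus

The MRCA of Cricetus and Prionailurus subtends (((Quercus,Secale,(Escherichia,(Cavia,Prionailurus))),(Cedrus,Gasterosteus)),(Capsella,Camponotus),((Gorilla,Corylus),((Pinus,((Panthera,Abies),Fagus)),Cricetus))) (16 taxa).
The MRCA of Cricetus and Formica subtends ((((Quercus,Secale,(Escherichia,(Cavia,Prionailurus))),(Cedrus,Gasterosteus)),(Capsella,Camponotus),((Gorilla,Corylus),((Pinus,((Panthera,Abies),Fagus)),Cricetus))),(Formica,(Aedes,(Carpinus,Cercopithecus)))) (20 taxa).
The first is nested inside the second, so Cricetus shares a more recent common ancestor with Prionailurus.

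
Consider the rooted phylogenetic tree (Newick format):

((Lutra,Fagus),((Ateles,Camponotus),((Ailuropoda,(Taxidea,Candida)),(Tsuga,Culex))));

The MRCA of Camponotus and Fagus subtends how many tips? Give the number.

The MRCA of Camponotus and Fagus is the root, so the clade is the entire tree.
That clade contains 9 terminal taxa: Ailuropoda, Ateles, Camponotus, Candida, Culex, Fagus, Lutra, Taxidea, Tsuga.

9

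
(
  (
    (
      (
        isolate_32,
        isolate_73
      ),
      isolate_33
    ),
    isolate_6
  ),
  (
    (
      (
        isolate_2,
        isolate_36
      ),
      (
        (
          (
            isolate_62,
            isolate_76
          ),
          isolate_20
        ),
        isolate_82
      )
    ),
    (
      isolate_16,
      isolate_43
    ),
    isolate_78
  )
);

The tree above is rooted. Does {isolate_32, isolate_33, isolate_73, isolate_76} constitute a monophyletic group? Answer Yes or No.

No

The MRCA of the listed taxa is the root, so the smallest clade containing them is the whole tree.
That clade also contains isolate_16, isolate_2, isolate_20, isolate_36, isolate_43, isolate_6, isolate_62, isolate_78, isolate_82, which are not in the proposed group, so the group is not monophyletic.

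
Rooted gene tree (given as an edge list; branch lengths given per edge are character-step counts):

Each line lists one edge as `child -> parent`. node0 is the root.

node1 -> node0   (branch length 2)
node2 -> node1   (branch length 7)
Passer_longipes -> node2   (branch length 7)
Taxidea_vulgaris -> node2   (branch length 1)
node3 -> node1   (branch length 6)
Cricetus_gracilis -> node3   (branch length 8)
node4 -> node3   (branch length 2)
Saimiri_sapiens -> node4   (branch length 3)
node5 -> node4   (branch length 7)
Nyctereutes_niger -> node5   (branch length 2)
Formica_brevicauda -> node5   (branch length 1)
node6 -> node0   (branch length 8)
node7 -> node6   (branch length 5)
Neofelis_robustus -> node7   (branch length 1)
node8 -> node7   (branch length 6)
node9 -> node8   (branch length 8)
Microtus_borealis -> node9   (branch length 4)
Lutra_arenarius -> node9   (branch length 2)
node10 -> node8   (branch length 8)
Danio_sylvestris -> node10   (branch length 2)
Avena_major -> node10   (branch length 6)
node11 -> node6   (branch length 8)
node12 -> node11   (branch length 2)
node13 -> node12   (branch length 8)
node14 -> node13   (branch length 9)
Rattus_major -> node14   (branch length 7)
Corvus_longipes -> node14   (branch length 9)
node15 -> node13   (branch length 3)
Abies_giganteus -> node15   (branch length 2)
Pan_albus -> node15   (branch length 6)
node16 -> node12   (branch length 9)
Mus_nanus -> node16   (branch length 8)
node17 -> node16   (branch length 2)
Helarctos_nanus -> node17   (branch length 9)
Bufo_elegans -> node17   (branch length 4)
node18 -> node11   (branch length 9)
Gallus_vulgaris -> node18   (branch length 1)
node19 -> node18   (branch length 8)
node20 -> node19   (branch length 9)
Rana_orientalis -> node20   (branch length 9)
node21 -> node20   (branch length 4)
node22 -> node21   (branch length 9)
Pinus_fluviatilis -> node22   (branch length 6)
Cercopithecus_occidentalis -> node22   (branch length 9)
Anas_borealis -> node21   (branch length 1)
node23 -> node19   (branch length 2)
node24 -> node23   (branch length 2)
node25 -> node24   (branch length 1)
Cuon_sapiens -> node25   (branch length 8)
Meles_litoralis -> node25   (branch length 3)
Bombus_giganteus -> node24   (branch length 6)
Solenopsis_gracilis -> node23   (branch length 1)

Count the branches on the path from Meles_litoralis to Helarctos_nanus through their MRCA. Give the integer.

10

The MRCA of Meles_litoralis and Helarctos_nanus is the node subtending ((((Rattus_major,Corvus_longipes),(Abies_giganteus,Pan_albus)),(Mus_nanus,(Helarctos_nanus,Bufo_elegans))),(Gallus_vulgaris,((Rana_orientalis,((Pinus_fluviatilis,Cercopithecus_occidentalis),Anas_borealis)),(((Cuon_sapiens,Meles_litoralis),Bombus_giganteus),Solenopsis_gracilis)))).
From Meles_litoralis up to that node: 6 branches. From Helarctos_nanus up to the same node: 4 branches. Total: 6 + 4 = 10.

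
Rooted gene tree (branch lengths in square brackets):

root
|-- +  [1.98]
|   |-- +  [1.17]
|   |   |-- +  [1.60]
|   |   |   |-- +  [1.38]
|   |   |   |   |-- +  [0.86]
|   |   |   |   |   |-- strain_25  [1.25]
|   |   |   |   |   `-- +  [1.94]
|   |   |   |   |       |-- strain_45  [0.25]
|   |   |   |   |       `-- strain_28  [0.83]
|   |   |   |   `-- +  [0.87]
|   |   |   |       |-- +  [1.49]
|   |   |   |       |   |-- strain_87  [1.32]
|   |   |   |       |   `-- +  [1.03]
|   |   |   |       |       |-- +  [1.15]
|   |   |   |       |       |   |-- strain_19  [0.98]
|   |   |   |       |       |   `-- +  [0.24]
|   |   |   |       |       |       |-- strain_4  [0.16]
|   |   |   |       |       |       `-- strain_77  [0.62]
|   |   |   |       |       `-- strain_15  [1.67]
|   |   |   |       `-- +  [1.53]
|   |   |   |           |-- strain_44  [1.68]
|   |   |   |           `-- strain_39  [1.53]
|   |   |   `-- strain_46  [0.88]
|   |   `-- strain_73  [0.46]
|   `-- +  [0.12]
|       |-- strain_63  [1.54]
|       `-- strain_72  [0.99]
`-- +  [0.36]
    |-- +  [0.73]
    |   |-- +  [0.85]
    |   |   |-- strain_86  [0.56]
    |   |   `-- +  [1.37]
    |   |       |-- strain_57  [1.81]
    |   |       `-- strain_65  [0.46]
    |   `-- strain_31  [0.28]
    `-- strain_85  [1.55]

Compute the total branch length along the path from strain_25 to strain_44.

The path runs strain_25 → … → MRCA → … → strain_44; the MRCA is the node subtending ((strain_25,(strain_45,strain_28)),((strain_87,((strain_19,(strain_4,strain_77)),strain_15)),(strain_44,strain_39))).
Branch lengths along that path: 1.25 + 0.86 + 0.87 + 1.53 + 1.68 = 6.19.

6.19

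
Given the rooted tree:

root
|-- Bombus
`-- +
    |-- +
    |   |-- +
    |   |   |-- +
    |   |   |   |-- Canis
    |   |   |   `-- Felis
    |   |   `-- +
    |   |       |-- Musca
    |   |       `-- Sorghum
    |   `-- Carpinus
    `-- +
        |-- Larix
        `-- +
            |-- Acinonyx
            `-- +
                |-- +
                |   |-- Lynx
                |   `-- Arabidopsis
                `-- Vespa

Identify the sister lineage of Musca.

Musca attaches to the tree at the node subtending (Musca,Sorghum).
The other lineage descending from that same node — the sister group — is the single tip Sorghum.

Sorghum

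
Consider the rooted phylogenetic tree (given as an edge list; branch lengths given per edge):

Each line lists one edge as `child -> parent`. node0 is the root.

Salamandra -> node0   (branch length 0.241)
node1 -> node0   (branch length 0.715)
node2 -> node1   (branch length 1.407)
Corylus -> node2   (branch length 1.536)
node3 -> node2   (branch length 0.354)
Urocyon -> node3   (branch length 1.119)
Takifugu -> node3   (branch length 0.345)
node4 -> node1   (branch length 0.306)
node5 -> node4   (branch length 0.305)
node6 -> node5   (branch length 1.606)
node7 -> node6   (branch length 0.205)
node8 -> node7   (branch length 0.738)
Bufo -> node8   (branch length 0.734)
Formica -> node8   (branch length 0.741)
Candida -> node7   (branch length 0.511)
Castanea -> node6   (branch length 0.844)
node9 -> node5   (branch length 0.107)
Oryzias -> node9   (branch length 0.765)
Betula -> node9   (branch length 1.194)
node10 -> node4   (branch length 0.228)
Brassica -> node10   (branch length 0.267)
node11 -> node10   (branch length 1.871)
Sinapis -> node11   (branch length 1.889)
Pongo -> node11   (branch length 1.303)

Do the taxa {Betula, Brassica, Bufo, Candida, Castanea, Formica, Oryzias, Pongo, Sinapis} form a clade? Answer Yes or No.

Yes

The most recent common ancestor of these taxa subtends (((((Bufo,Formica),Candida),Castanea),(Oryzias,Betula)),(Brassica,(Sinapis,Pongo))).
That clade has exactly 9 tips — every listed taxon and nothing else — so the group is monophyletic.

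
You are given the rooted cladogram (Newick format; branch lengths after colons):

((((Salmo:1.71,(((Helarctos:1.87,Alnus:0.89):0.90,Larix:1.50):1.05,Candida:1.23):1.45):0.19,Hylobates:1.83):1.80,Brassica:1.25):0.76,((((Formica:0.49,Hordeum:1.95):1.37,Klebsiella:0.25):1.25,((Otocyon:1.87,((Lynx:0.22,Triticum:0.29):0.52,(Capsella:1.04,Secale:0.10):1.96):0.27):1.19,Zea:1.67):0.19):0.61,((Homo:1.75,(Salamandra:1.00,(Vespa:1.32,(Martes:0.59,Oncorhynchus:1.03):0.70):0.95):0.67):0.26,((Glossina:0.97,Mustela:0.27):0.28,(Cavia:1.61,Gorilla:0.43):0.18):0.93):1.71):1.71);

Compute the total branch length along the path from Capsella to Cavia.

The path runs Capsella → … → MRCA → … → Cavia; the MRCA is the node subtending ((((Formica,Hordeum),Klebsiella),((Otocyon,((Lynx,Triticum),(Capsella,Secale))),Zea)),((Homo,(Salamandra,(Vespa,(Martes,Oncorhynchus)))),((Glossina,Mustela),(Cavia,Gorilla)))).
Branch lengths along that path: 1.04 + 1.96 + 0.27 + 1.19 + 0.19 + 0.61 + 1.71 + 0.93 + 0.18 + 1.61 = 9.69.

9.69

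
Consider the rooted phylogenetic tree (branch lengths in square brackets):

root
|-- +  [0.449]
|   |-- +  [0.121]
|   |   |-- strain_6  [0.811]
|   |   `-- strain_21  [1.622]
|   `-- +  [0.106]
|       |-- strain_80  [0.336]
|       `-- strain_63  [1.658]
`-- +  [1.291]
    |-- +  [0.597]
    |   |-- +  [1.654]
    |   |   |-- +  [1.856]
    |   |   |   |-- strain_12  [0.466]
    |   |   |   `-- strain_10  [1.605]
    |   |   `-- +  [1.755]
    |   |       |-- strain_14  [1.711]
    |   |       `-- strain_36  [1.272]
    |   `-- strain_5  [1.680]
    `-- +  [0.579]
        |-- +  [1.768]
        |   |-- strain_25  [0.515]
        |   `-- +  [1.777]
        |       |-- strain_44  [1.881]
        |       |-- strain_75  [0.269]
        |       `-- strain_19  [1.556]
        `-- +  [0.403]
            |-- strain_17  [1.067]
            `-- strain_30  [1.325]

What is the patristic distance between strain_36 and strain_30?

The path runs strain_36 → … → MRCA → … → strain_30; the MRCA is the node subtending ((((strain_12,strain_10),(strain_14,strain_36)),strain_5),((strain_25,(strain_44,strain_75,strain_19)),(strain_17,strain_30))).
Branch lengths along that path: 1.272 + 1.755 + 1.654 + 0.597 + 0.579 + 0.403 + 1.325 = 7.585.

7.585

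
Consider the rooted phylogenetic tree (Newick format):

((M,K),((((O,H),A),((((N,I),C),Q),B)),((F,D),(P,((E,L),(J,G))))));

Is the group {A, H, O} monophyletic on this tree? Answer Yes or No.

The most recent common ancestor of these taxa subtends ((O,H),A).
That clade has exactly 3 tips — every listed taxon and nothing else — so the group is monophyletic.

Yes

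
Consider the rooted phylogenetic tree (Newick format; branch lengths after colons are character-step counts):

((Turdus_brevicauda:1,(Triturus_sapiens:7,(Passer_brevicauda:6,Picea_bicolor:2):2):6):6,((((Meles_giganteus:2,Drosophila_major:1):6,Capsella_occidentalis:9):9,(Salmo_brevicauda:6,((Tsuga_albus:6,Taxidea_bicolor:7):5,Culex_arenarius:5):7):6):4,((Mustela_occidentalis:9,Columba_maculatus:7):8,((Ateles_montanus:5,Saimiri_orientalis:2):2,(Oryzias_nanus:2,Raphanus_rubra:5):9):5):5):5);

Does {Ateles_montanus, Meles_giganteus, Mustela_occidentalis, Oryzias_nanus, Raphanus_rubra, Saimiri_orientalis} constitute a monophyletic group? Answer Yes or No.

No

The MRCA of the listed taxa subtends ((((Meles_giganteus,Drosophila_major),Capsella_occidentalis),(Salmo_brevicauda,((Tsuga_albus,Taxidea_bicolor),Culex_arenarius))),((Mustela_occidentalis,Columba_maculatus),((Ateles_montanus,Saimiri_orientalis),(Oryzias_nanus,Raphanus_rubra)))).
That clade also contains Capsella_occidentalis, Columba_maculatus, Culex_arenarius, Drosophila_major, Salmo_brevicauda, Taxidea_bicolor, Tsuga_albus, which are not in the proposed group, so the group is not monophyletic.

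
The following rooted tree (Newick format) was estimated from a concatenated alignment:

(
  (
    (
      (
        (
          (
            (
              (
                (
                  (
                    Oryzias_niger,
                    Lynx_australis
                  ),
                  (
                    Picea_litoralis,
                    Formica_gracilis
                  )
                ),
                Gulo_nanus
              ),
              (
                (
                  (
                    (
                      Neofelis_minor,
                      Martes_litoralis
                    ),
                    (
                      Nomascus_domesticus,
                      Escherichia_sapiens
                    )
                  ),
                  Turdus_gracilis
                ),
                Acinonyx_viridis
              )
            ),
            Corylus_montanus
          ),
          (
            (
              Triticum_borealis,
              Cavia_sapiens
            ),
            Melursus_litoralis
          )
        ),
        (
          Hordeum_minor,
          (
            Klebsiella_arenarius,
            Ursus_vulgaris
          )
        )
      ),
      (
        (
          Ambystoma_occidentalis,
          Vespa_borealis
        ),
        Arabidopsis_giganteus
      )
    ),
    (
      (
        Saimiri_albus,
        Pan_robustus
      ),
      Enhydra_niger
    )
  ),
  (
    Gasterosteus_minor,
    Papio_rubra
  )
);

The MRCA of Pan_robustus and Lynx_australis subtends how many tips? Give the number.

The MRCA of Pan_robustus and Lynx_australis is the node subtending (((((((((Oryzias_niger,Lynx_australis),(Picea_litoralis,Formica_gracilis)),Gulo_nanus),((((Neofelis_minor,Martes_litoralis),(Nomascus_domesticus,Escherichia_sapiens)),Turdus_gracilis),Acinonyx_viridis)),Corylus_montanus),((Triticum_borealis,Cavia_sapiens),Melursus_litoralis)),(Hordeum_minor,(Klebsiella_arenarius,Ursus_vulgaris))),((Ambystoma_occidentalis,Vespa_borealis),Arabidopsis_giganteus)),((Saimiri_albus,Pan_robustus),Enhydra_niger)).
That clade contains 24 terminal taxa: Acinonyx_viridis, Ambystoma_occidentalis, Arabidopsis_giganteus, Cavia_sapiens, Corylus_montanus, Enhydra_niger, Escherichia_sapiens, Formica_gracilis, Gulo_nanus, Hordeum_minor, Klebsiella_arenarius, Lynx_australis, Martes_litoralis, Melursus_litoralis, Neofelis_minor, Nomascus_domesticus, Oryzias_niger, Pan_robustus, Picea_litoralis, Saimiri_albus, Triticum_borealis, Turdus_gracilis, Ursus_vulgaris, Vespa_borealis.

24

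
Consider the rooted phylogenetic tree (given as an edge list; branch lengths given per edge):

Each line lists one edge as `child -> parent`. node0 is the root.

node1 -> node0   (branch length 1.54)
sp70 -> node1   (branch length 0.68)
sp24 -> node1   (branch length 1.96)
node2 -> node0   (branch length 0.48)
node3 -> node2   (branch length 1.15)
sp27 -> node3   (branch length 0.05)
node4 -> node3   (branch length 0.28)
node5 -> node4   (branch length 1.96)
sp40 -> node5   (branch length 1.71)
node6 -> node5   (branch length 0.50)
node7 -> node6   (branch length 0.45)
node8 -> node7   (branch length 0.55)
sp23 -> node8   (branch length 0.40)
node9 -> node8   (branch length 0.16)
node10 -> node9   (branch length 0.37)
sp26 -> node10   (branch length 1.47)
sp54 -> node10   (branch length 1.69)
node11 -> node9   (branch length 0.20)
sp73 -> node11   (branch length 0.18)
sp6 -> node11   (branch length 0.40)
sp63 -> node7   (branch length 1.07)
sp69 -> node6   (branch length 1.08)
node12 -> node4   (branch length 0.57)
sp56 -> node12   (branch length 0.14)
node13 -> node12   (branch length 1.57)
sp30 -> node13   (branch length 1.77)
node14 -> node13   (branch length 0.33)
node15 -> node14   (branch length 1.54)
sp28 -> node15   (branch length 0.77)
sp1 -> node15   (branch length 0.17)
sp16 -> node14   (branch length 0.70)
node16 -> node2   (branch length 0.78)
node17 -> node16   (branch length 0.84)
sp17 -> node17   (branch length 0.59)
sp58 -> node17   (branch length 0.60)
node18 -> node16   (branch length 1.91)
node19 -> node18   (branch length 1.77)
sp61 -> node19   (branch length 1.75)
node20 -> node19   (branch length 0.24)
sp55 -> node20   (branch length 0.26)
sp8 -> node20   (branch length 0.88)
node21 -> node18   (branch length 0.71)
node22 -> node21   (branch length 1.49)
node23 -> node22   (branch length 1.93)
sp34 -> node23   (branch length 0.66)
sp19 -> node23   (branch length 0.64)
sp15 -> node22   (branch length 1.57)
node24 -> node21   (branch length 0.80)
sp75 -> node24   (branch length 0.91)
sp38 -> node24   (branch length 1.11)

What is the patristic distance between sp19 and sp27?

The path runs sp19 → … → MRCA → … → sp27; the MRCA is the node subtending ((sp27,((sp40,(((sp23,((sp26,sp54),(sp73,sp6))),sp63),sp69)),(sp56,(sp30,((sp28,sp1),sp16))))),((sp17,sp58),((sp61,(sp55,sp8)),(((sp34,sp19),sp15),(sp75,sp38))))).
Branch lengths along that path: 0.64 + 1.93 + 1.49 + 0.71 + 1.91 + 0.78 + 1.15 + 0.05 = 8.66.

8.66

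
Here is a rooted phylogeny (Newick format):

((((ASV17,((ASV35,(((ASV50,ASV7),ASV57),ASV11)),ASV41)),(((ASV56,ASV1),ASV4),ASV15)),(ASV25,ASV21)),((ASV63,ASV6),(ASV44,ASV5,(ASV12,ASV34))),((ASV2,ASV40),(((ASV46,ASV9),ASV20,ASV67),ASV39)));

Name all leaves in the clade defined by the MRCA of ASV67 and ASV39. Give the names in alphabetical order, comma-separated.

ASV20, ASV39, ASV46, ASV67, ASV9

Tracing ASV67: it sits inside ((ASV46,ASV9),ASV20,ASV67).
Tracing ASV39: it sits inside (((ASV46,ASV9),ASV20,ASV67),ASV39).
The smallest clade enclosing both is (((ASV46,ASV9),ASV20,ASV67),ASV39); the answer is its 5 terminal taxa in alphabetical order.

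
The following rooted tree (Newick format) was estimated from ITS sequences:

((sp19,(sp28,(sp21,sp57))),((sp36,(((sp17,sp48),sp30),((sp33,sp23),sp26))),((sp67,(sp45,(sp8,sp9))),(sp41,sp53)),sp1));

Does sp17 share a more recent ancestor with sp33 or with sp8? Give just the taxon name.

sp33

The MRCA of sp17 and sp33 subtends (((sp17,sp48),sp30),((sp33,sp23),sp26)) (6 taxa).
The MRCA of sp17 and sp8 subtends ((sp36,(((sp17,sp48),sp30),((sp33,sp23),sp26))),((sp67,(sp45,(sp8,sp9))),(sp41,sp53)),sp1) (14 taxa).
The first is nested inside the second, so sp17 shares a more recent common ancestor with sp33.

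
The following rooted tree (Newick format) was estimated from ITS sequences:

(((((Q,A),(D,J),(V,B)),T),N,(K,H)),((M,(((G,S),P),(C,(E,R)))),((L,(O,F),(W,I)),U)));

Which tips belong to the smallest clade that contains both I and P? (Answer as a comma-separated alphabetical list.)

Tracing I: it sits inside (W,I).
Tracing P: it sits inside ((G,S),P).
The smallest clade enclosing both is ((M,(((G,S),P),(C,(E,R)))),((L,(O,F),(W,I)),U)); the answer is its 13 terminal taxa in alphabetical order.

C, E, F, G, I, L, M, O, P, R, S, U, W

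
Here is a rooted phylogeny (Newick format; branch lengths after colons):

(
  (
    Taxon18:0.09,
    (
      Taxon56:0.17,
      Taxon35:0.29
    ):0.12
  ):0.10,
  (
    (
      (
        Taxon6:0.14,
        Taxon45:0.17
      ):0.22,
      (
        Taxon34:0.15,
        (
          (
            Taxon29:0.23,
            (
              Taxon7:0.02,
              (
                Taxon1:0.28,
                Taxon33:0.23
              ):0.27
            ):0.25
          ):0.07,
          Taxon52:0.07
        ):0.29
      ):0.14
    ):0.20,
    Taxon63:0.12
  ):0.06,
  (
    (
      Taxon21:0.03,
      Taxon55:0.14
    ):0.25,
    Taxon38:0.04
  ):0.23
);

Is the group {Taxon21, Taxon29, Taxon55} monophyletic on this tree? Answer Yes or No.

The MRCA of the listed taxa is the root, so the smallest clade containing them is the whole tree.
That clade also contains Taxon1, Taxon18, Taxon33, Taxon34, Taxon35, Taxon38, Taxon45, Taxon52, Taxon56, Taxon6, Taxon63, Taxon7, which are not in the proposed group, so the group is not monophyletic.

No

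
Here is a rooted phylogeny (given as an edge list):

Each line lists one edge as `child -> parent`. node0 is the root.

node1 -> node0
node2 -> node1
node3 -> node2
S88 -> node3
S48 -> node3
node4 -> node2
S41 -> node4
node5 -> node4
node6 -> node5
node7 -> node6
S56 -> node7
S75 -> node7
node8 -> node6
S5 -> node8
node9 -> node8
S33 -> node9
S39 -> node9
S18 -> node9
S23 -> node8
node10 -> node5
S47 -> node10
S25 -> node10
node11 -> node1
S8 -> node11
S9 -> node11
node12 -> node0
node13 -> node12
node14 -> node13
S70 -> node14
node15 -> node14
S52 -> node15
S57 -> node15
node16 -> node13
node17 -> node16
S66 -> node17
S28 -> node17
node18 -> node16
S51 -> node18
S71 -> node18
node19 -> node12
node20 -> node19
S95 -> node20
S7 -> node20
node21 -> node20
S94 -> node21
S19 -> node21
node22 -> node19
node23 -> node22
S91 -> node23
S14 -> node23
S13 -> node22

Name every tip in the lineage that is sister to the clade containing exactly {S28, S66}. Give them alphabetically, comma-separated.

S51, S71

The clade containing exactly {S28, S66} attaches to the tree at the node subtending ((S66,S28),(S51,S71)).
The other lineage descending from that same node — the sister group — is (S51,S71); its 2 tips in alphabetical order are the answer.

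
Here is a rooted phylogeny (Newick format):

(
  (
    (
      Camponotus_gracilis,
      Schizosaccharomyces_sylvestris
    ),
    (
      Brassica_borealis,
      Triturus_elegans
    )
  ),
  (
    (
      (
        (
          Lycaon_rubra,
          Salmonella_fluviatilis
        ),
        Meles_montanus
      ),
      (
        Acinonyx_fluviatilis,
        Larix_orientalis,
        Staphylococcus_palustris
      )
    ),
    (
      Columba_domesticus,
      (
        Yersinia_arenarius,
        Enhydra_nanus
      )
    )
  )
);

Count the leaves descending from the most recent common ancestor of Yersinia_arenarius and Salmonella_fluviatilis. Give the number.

9

The MRCA of Yersinia_arenarius and Salmonella_fluviatilis is the node subtending ((((Lycaon_rubra,Salmonella_fluviatilis),Meles_montanus),(Acinonyx_fluviatilis,Larix_orientalis,Staphylococcus_palustris)),(Columba_domesticus,(Yersinia_arenarius,Enhydra_nanus))).
That clade contains 9 terminal taxa: Acinonyx_fluviatilis, Columba_domesticus, Enhydra_nanus, Larix_orientalis, Lycaon_rubra, Meles_montanus, Salmonella_fluviatilis, Staphylococcus_palustris, Yersinia_arenarius.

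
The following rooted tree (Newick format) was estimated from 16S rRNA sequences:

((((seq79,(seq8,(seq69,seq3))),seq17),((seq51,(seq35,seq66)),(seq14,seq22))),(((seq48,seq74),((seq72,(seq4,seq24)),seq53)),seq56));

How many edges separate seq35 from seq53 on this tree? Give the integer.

9

The MRCA of seq35 and seq53 is the root of the tree.
From seq35 up to that node: 5 branches. From seq53 up to the same node: 4 branches. Total: 5 + 4 = 9.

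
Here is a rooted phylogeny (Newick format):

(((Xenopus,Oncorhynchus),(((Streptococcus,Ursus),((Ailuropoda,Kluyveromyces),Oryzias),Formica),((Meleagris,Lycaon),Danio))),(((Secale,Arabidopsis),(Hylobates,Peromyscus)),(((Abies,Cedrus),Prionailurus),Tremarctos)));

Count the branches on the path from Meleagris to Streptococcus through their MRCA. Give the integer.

6

The MRCA of Meleagris and Streptococcus is the node subtending (((Streptococcus,Ursus),((Ailuropoda,Kluyveromyces),Oryzias),Formica),((Meleagris,Lycaon),Danio)).
From Meleagris up to that node: 3 branches. From Streptococcus up to the same node: 3 branches. Total: 3 + 3 = 6.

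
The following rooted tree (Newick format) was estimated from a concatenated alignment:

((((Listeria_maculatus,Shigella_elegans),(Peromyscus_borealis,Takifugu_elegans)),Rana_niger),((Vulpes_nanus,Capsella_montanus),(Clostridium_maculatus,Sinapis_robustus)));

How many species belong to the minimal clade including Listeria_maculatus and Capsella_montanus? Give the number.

The MRCA of Listeria_maculatus and Capsella_montanus is the root, so the clade is the entire tree.
That clade contains 9 terminal taxa: Capsella_montanus, Clostridium_maculatus, Listeria_maculatus, Peromyscus_borealis, Rana_niger, Shigella_elegans, Sinapis_robustus, Takifugu_elegans, Vulpes_nanus.

9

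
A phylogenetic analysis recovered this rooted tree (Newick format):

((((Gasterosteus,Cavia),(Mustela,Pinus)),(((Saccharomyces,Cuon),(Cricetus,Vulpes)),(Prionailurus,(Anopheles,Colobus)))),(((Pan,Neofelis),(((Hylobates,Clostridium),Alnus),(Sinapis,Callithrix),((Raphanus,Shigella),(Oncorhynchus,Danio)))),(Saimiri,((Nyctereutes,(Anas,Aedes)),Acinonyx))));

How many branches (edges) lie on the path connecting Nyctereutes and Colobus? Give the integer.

10

The MRCA of Nyctereutes and Colobus is the root of the tree.
From Nyctereutes up to that node: 5 branches. From Colobus up to the same node: 5 branches. Total: 5 + 5 = 10.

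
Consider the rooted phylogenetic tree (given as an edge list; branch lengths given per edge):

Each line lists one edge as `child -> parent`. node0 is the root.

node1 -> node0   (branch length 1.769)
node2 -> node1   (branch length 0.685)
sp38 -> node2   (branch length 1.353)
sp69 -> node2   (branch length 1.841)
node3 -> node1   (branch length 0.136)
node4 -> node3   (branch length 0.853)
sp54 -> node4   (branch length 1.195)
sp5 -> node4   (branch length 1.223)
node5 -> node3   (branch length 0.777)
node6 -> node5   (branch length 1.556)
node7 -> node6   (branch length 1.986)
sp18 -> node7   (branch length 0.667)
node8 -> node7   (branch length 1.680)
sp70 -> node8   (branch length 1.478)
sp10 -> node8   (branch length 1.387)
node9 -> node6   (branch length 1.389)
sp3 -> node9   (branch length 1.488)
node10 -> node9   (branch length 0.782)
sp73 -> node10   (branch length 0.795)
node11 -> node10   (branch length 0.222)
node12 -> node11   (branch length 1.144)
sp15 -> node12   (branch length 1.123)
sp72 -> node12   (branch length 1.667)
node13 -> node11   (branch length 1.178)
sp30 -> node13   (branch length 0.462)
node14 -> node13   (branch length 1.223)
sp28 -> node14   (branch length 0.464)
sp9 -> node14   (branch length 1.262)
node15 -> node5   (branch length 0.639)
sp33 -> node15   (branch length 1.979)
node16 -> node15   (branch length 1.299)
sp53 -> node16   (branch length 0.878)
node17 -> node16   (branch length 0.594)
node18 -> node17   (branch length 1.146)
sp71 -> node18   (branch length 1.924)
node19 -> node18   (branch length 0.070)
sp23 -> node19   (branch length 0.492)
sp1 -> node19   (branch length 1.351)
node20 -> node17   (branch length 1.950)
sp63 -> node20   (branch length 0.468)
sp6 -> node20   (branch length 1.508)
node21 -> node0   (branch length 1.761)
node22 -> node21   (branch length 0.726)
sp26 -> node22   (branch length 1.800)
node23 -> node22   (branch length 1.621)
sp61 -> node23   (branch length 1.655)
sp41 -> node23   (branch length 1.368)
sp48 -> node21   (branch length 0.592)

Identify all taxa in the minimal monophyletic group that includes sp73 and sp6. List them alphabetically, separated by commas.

sp1, sp10, sp15, sp18, sp23, sp28, sp3, sp30, sp33, sp53, sp6, sp63, sp70, sp71, sp72, sp73, sp9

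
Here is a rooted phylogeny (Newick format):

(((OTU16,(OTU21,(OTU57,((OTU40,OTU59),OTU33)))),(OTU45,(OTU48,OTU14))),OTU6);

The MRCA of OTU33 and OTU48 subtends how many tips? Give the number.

The MRCA of OTU33 and OTU48 is the node subtending ((OTU16,(OTU21,(OTU57,((OTU40,OTU59),OTU33)))),(OTU45,(OTU48,OTU14))).
That clade contains 9 terminal taxa: OTU14, OTU16, OTU21, OTU33, OTU40, OTU45, OTU48, OTU57, OTU59.

9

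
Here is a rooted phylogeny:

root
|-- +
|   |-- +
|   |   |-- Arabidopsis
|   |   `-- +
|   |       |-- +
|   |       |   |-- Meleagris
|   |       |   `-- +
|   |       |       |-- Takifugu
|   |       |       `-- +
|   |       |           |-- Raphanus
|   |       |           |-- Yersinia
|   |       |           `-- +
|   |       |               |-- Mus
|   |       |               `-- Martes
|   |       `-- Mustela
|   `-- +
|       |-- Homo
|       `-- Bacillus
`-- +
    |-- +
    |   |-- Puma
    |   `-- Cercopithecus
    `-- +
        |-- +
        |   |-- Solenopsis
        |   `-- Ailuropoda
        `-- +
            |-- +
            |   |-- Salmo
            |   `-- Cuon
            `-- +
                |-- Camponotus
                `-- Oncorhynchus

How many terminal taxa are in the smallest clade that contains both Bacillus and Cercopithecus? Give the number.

18

The MRCA of Bacillus and Cercopithecus is the root, so the clade is the entire tree.
That clade contains 18 terminal taxa: Ailuropoda, Arabidopsis, Bacillus, Camponotus, Cercopithecus, Cuon, Homo, Martes, Meleagris, Mus, Mustela, Oncorhynchus, Puma, Raphanus, Salmo, Solenopsis, Takifugu, Yersinia.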